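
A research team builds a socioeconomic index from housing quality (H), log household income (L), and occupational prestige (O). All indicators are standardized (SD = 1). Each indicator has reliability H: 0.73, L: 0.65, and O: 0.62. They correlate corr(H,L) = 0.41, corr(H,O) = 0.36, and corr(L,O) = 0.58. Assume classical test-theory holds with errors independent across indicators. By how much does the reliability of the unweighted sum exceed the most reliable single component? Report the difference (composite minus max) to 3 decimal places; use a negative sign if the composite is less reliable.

Var(sum) = 3 + 2.7 = 5.7; true-score variance = 2 + 2.7 = 4.7; composite reliability = 0.8246.
Max component reliability = 0.7300.
Difference = 0.8246 − 0.7300 = 0.095.

0.095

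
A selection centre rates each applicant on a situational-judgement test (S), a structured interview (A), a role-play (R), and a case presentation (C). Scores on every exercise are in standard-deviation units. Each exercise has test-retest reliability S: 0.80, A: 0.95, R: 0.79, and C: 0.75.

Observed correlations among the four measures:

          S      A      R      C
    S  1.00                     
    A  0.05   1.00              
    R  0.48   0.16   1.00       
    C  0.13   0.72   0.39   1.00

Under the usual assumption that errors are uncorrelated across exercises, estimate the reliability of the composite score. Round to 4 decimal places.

Var(S+A+R+C) = 4 + 2·[0.05 + 0.48 + 0.13 + 0.16 + 0.72 + 0.39] = 4 + 3.86 = 7.86.
Because errors are independent across components, Cov(Tᵢ,Tⱼ) = Cov(Xᵢ,Xⱼ); the off-diagonal part of the true-score variance is the same as above.
True-score variance = [0.80 + 0.95 + 0.79 + 0.75] + 3.86 = 3.29 + 3.86 = 7.15.
Reliability = 7.15 / 7.86 = 0.9097.

0.9097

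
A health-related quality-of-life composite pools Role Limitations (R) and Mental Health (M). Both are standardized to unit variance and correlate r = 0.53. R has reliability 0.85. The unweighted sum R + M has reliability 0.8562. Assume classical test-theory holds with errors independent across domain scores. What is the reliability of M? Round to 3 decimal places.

0.710

Var(R+M) = 2 + 2·0.53 = 3.060.
True-score variance = ρ_R + ρ_M + 2·0.53, so 0.8562 = (0.85 + ρ_M + 1.06) / 3.060.
ρ_M = 0.8562·3.060 − 0.85 − 1.06 = 0.710.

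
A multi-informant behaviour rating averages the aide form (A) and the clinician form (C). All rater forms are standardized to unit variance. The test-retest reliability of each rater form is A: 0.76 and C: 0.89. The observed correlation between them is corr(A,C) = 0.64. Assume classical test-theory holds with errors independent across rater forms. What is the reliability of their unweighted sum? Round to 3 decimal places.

Var(A+C) = 2 + 2·[0.64] = 2 + 1.28 = 3.28.
Under uncorrelated errors the observed covariances equal the true-score covariances, so only the own-variance terms attenuate.
True-score variance = [0.76 + 0.89] + 1.28 = 1.65 + 1.28 = 2.93.
Reliability = 2.93 / 3.28 = 0.893.

0.893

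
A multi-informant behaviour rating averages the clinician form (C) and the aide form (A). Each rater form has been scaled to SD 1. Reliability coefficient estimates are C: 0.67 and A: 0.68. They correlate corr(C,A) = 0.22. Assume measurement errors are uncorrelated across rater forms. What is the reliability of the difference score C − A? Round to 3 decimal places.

0.583

Var(C−A) = 1 + 1 − 2·0.22 = 2 − 0.44 = 1.56.
With uncorrelated errors the cross-covariances are all true-score covariance, so they carry over unchanged; only the diagonal terms shrink to ρᵢσᵢ².
True-score variance = [0.67 + 0.68] − 0.44 = 1.35 − 0.44 = 0.91.
Reliability = 0.91 / 1.56 = 0.583.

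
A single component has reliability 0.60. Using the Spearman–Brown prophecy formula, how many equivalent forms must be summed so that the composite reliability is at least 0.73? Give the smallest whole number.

2

k ≥ ρ*(1−ρ₁)/(ρ₁(1−ρ*)) = 0.73·0.40 / (0.60·0.27) = 1.802.
Smallest integer k = 2.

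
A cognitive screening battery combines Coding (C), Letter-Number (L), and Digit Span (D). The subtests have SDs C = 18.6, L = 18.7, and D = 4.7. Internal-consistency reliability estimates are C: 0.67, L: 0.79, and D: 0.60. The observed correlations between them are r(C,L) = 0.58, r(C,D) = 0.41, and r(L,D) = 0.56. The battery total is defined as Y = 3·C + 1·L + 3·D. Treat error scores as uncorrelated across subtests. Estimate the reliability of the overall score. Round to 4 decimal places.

0.7969

Var(Y) = 3²·18.6² + 18.7² + 3²·4.7² + 2·[3·18.6·18.7·0.58 + 9·18.6·4.7·0.41 + 3·18.7·4.7·0.56] = 3662.14 + 2150.88 = 5813.02.
With uncorrelated errors the cross-covariances are all true-score covariance, so they carry over unchanged; only the diagonal terms shrink to ρᵢσᵢ².
True-score variance = [3²·18.6²·0.67 + 18.7²·0.79 + 3²·4.7²·0.60] + 2150.88 = 2481.68 + 2150.88 = 4632.56.
Reliability = 4632.56 / 5813.02 = 0.7969.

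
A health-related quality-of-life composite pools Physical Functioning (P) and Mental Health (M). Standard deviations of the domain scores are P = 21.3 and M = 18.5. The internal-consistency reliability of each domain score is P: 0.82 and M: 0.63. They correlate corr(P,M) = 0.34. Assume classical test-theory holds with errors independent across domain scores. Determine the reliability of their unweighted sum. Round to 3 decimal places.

Var(P+M) = 21.3² + 18.5² + 2·[21.3·18.5·0.34] = 795.94 + 267.954 = 1063.89.
Because errors are independent across components, Cov(Tᵢ,Tⱼ) = Cov(Xᵢ,Xⱼ); the off-diagonal part of the true-score variance is the same as above.
True-score variance = [21.3²·0.82 + 18.5²·0.63] + 267.954 = 587.643 + 267.954 = 855.597.
Reliability = 855.597 / 1063.89 = 0.804.

0.804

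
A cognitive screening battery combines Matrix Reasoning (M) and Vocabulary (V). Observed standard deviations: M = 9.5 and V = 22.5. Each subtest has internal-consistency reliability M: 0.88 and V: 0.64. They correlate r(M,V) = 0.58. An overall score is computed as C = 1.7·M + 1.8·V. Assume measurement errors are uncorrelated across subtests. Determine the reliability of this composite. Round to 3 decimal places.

Var(C) = 1.7²·9.5² + 1.8²·22.5² + 2·[3.06·9.5·22.5·0.58] = 1901.07 + 758.727 = 2659.8.
With uncorrelated errors the cross-covariances are all true-score covariance, so they carry over unchanged; only the diagonal terms shrink to ρᵢσᵢ².
True-score variance = [1.7²·9.5²·0.88 + 1.8²·22.5²·0.64] + 758.727 = 1279.28 + 758.727 = 2038.01.
Reliability = 2038.01 / 2659.8 = 0.766.

0.766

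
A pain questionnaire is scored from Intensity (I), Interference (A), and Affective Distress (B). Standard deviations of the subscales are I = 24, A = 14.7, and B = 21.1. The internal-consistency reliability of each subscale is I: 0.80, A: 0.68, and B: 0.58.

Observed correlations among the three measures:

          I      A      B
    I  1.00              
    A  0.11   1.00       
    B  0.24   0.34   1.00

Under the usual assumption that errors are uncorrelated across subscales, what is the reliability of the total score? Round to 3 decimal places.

Var(I+A+B) = 24² + 14.7² + 21.1² + 2·[24·14.7·0.11 + 24·21.1·0.24 + 14.7·21.1·0.34] = 1237.3 + 531.604 = 1768.9.
Because errors are independent across components, Cov(Tᵢ,Tⱼ) = Cov(Xᵢ,Xⱼ); the off-diagonal part of the true-score variance is the same as above.
True-score variance = [24²·0.80 + 14.7²·0.68 + 21.1²·0.58] + 531.604 = 865.963 + 531.604 = 1397.57.
Reliability = 1397.57 / 1768.9 = 0.790.

0.790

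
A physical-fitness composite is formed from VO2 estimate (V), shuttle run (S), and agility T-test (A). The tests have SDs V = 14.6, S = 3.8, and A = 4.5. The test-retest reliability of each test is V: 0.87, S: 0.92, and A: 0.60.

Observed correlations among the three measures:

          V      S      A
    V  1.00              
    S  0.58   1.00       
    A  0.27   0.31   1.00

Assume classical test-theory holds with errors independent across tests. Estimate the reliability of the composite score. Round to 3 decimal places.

Var(V+S+A) = 14.6² + 3.8² + 4.5² + 2·[14.6·3.8·0.58 + 14.6·4.5·0.27 + 3.8·4.5·0.31] = 247.85 + 110.437 = 358.287.
Under uncorrelated errors the observed covariances equal the true-score covariances, so only the own-variance terms attenuate.
True-score variance = [14.6²·0.87 + 3.8²·0.92 + 4.5²·0.60] + 110.437 = 210.884 + 110.437 = 321.321.
Reliability = 321.321 / 358.287 = 0.897.

0.897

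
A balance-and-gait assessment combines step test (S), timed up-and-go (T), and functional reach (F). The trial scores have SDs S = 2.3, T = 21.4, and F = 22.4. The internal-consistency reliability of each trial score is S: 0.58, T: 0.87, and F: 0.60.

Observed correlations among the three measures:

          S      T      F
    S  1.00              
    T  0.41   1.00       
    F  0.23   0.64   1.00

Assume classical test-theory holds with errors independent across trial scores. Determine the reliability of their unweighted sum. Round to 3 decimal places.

Var(S+T+F) = 2.3² + 21.4² + 22.4² + 2·[2.3·21.4·0.41 + 2.3·22.4·0.23 + 21.4·22.4·0.64] = 965.01 + 677.64 = 1642.65.
Under uncorrelated errors the observed covariances equal the true-score covariances, so only the own-variance terms attenuate.
True-score variance = [2.3²·0.58 + 21.4²·0.87 + 22.4²·0.60] + 677.64 = 702.549 + 677.64 = 1380.19.
Reliability = 1380.19 / 1642.65 = 0.840.

0.840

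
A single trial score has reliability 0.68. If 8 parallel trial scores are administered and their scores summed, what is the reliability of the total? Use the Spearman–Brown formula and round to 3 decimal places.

ρ_k = kρ / (1 + (k−1)ρ) = 8·0.68 / (1 + 7·0.68) = 5.440 / 5.760 = 0.944.

0.944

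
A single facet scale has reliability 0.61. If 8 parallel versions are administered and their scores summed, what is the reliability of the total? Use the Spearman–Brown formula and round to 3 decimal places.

ρ_k = kρ / (1 + (k−1)ρ) = 8·0.61 / (1 + 7·0.61) = 4.880 / 5.270 = 0.926.

0.926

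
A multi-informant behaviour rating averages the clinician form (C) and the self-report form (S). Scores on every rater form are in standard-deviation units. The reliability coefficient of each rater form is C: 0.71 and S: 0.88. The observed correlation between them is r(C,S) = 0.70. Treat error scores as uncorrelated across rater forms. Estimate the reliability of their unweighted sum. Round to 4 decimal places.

Var(C+S) = 2 + 2·[0.70] = 2 + 1.4 = 3.4.
Under uncorrelated errors the observed covariances equal the true-score covariances, so only the own-variance terms attenuate.
True-score variance = [0.71 + 0.88] + 1.4 = 1.59 + 1.4 = 2.99.
Reliability = 2.99 / 3.4 = 0.8794.

0.8794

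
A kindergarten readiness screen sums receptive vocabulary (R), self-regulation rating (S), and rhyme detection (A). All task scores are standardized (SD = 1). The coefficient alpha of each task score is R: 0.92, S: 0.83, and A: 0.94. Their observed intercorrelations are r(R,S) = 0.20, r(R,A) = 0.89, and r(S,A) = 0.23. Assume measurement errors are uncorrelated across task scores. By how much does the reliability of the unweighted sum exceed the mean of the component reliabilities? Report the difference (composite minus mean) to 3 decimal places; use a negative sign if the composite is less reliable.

Var(sum) = 3 + 2.64 = 5.64; true-score variance = 2.69 + 2.64 = 5.33; composite reliability = 0.9450.
Mean component reliability = 0.8967.
Difference = 0.9450 − 0.8967 = 0.048.

0.048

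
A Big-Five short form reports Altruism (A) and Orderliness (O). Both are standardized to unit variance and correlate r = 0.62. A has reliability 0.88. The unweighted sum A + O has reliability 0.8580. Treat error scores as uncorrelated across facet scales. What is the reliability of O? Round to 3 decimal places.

Var(A+O) = 2 + 2·0.62 = 3.240.
True-score variance = ρ_A + ρ_O + 2·0.62, so 0.8580 = (0.88 + ρ_O + 1.24) / 3.240.
ρ_O = 0.8580·3.240 − 0.88 − 1.24 = 0.660.

0.660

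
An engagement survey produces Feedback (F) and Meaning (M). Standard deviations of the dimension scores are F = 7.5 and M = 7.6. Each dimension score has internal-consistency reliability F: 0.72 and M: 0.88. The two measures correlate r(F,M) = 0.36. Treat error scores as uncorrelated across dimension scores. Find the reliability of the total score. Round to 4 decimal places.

Var(F+M) = 7.5² + 7.6² + 2·[7.5·7.6·0.36] = 114.01 + 41.04 = 155.05.
Under uncorrelated errors the observed covariances equal the true-score covariances, so only the own-variance terms attenuate.
True-score variance = [7.5²·0.72 + 7.6²·0.88] + 41.04 = 91.3288 + 41.04 = 132.369.
Reliability = 132.369 / 155.05 = 0.8537.

0.8537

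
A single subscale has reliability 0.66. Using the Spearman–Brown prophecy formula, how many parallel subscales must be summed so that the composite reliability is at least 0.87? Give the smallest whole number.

k ≥ ρ*(1−ρ₁)/(ρ₁(1−ρ*)) = 0.87·0.34 / (0.66·0.13) = 3.448.
Smallest integer k = 4.

4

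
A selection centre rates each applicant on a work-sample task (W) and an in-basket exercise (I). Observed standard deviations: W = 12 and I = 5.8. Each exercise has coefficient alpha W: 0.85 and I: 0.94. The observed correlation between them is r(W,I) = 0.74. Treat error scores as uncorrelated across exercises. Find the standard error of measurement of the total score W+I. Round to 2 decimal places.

4.86

Var(total) = 177.64 + 103.008 = 280.648.
True-score variance = 154.022 + 103.008 = 257.03, so reliability = 0.9158.
Error variance = 280.648 − 257.03 = 23.6184; SEM = √23.6184 = 4.86.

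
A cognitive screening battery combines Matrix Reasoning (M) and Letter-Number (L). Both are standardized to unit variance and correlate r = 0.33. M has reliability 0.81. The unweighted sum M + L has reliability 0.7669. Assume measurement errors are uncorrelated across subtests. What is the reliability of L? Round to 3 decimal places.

Var(M+L) = 2 + 2·0.33 = 2.660.
True-score variance = ρ_M + ρ_L + 2·0.33, so 0.7669 = (0.81 + ρ_L + 0.66) / 2.660.
ρ_L = 0.7669·2.660 − 0.81 − 0.66 = 0.570.

0.570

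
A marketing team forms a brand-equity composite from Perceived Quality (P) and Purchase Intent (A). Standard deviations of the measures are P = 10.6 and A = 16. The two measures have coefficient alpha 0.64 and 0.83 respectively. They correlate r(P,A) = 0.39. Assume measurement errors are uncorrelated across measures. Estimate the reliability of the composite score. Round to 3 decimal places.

Var(P+A) = 10.6² + 16² + 2·[10.6·16·0.39] = 368.36 + 132.288 = 500.648.
Because errors are independent across components, Cov(Tᵢ,Tⱼ) = Cov(Xᵢ,Xⱼ); the off-diagonal part of the true-score variance is the same as above.
True-score variance = [10.6²·0.64 + 16²·0.83] + 132.288 = 284.39 + 132.288 = 416.678.
Reliability = 416.678 / 500.648 = 0.832.

0.832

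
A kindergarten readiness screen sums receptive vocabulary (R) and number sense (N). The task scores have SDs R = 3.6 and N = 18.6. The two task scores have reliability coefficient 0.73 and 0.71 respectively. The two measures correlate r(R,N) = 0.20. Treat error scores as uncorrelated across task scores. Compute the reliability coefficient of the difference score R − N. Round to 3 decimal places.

Var(R−N) = 3.6² + 18.6² − 2·3.6·18.6·0.20 = 358.92 − 26.784 = 332.136.
Because errors are independent across components, Cov(Tᵢ,Tⱼ) = Cov(Xᵢ,Xⱼ); the off-diagonal part of the true-score variance is the same as above.
True-score variance = [3.6²·0.73 + 18.6²·0.71] − 26.784 = 255.092 − 26.784 = 228.308.
Reliability = 228.308 / 332.136 = 0.687.

0.687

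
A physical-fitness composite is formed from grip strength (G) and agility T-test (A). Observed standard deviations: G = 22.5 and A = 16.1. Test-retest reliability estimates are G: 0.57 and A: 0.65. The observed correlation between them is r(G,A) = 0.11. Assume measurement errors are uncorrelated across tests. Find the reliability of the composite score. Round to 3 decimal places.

Var(G+A) = 22.5² + 16.1² + 2·[22.5·16.1·0.11] = 765.46 + 79.695 = 845.155.
Under uncorrelated errors the observed covariances equal the true-score covariances, so only the own-variance terms attenuate.
True-score variance = [22.5²·0.57 + 16.1²·0.65] + 79.695 = 457.049 + 79.695 = 536.744.
Reliability = 536.744 / 845.155 = 0.635.

0.635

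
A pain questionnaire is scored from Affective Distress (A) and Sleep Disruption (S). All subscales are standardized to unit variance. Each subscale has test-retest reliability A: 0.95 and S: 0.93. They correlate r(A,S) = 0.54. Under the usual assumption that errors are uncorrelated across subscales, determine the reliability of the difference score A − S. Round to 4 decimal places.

0.8696

Var(A−S) = 1 + 1 − 2·0.54 = 2 − 1.08 = 0.92.
With uncorrelated errors the cross-covariances are all true-score covariance, so they carry over unchanged; only the diagonal terms shrink to ρᵢσᵢ².
True-score variance = [0.95 + 0.93] − 1.08 = 1.88 − 1.08 = 0.8.
Reliability = 0.8 / 0.92 = 0.8696.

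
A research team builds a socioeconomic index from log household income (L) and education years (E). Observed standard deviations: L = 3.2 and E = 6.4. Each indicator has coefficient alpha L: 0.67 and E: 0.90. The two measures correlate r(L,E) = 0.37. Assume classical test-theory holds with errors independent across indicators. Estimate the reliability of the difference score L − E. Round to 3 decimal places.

Var(L−E) = 3.2² + 6.4² − 2·3.2·6.4·0.37 = 51.2 − 15.1552 = 36.0448.
With uncorrelated errors the cross-covariances are all true-score covariance, so they carry over unchanged; only the diagonal terms shrink to ρᵢσᵢ².
True-score variance = [3.2²·0.67 + 6.4²·0.90] − 15.1552 = 43.7248 − 15.1552 = 28.5696.
Reliability = 28.5696 / 36.0448 = 0.793.

0.793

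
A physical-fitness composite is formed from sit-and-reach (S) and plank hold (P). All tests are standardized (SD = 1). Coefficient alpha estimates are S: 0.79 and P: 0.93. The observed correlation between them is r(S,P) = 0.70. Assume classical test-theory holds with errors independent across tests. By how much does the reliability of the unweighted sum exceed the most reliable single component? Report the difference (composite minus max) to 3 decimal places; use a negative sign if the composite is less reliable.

Var(sum) = 2 + 1.4 = 3.4; true-score variance = 1.72 + 1.4 = 3.12; composite reliability = 0.9176.
Max component reliability = 0.9300.
Difference = 0.9176 − 0.9300 = -0.012.

-0.012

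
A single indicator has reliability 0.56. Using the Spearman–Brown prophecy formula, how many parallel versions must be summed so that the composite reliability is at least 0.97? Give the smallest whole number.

26

k ≥ ρ*(1−ρ₁)/(ρ₁(1−ρ*)) = 0.97·0.44 / (0.56·0.03) = 25.405.
Smallest integer k = 26.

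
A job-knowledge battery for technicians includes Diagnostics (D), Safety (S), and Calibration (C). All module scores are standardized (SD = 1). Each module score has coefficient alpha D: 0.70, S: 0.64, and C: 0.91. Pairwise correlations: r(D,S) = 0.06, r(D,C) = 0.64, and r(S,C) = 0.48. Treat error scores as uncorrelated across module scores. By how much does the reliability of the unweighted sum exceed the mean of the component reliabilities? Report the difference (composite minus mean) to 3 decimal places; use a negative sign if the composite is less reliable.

Var(sum) = 3 + 2.36 = 5.36; true-score variance = 2.25 + 2.36 = 4.61; composite reliability = 0.8601.
Mean component reliability = 0.7500.
Difference = 0.8601 − 0.7500 = 0.110.

0.110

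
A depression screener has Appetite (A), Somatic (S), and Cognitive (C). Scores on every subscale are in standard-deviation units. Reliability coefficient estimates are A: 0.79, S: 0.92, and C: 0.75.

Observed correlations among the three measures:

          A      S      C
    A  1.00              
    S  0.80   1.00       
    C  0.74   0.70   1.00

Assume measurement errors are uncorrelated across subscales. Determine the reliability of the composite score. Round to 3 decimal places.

Var(A+S+C) = 3 + 2·[0.80 + 0.74 + 0.70] = 3 + 4.48 = 7.48.
Under uncorrelated errors the observed covariances equal the true-score covariances, so only the own-variance terms attenuate.
True-score variance = [0.79 + 0.92 + 0.75] + 4.48 = 2.46 + 4.48 = 6.94.
Reliability = 6.94 / 7.48 = 0.928.

0.928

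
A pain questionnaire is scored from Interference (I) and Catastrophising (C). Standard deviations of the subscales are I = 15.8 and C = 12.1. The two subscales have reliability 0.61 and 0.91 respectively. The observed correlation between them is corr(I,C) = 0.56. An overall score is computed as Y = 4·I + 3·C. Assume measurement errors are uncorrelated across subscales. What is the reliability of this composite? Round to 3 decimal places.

Var(Y) = 4²·15.8² + 3²·12.1² + 2·[12·15.8·12.1·0.56] = 5311.93 + 2569.46 = 7881.39.
With uncorrelated errors the cross-covariances are all true-score covariance, so they carry over unchanged; only the diagonal terms shrink to ρᵢσᵢ².
True-score variance = [4²·15.8²·0.61 + 3²·12.1²·0.91] + 2569.46 = 3635.58 + 2569.46 = 6205.04.
Reliability = 6205.04 / 7881.39 = 0.787.

0.787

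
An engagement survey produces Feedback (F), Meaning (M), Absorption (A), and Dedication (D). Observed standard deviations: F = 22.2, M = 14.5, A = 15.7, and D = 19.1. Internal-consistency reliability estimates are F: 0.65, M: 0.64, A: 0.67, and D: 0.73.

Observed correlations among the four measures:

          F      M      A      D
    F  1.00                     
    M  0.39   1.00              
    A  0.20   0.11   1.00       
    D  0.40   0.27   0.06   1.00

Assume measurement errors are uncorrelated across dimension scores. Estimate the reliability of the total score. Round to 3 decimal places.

0.812

Var(F+M+A+D) = 22.2² + 14.5² + 15.7² + 19.1² + 2·[22.2·14.5·0.39 + 22.2·15.7·0.20 + 22.2·19.1·0.40 + 14.5·15.7·0.11 + 14.5·19.1·0.27 + 15.7·19.1·0.06] = 1314.39 + 965.334 = 2279.72.
With uncorrelated errors the cross-covariances are all true-score covariance, so they carry over unchanged; only the diagonal terms shrink to ρᵢσᵢ².
True-score variance = [22.2²·0.65 + 14.5²·0.64 + 15.7²·0.67 + 19.1²·0.73] + 965.334 = 886.366 + 965.334 = 1851.7.
Reliability = 1851.7 / 2279.72 = 0.812.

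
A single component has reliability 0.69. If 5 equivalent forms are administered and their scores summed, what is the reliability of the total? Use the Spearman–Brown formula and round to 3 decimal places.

ρ_k = kρ / (1 + (k−1)ρ) = 5·0.69 / (1 + 4·0.69) = 3.450 / 3.760 = 0.918.

0.918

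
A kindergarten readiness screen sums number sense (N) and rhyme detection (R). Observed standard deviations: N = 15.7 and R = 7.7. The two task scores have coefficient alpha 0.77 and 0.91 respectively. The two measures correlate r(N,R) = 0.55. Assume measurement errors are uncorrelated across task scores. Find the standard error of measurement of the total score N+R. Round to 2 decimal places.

Var(total) = 305.78 + 132.979 = 438.759.
True-score variance = 243.751 + 132.979 = 376.73, so reliability = 0.8586.
Error variance = 438.759 − 376.73 = 62.0288; SEM = √62.0288 = 7.88.

7.88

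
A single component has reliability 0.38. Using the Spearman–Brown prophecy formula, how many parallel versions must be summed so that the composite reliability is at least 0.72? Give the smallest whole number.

k ≥ ρ*(1−ρ₁)/(ρ₁(1−ρ*)) = 0.72·0.62 / (0.38·0.28) = 4.195.
Smallest integer k = 5.

5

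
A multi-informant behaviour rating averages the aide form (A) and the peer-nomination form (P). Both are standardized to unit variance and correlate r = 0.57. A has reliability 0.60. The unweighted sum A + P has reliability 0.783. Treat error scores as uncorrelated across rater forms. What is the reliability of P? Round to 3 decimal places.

Var(A+P) = 2 + 2·0.57 = 3.140.
True-score variance = ρ_A + ρ_P + 2·0.57, so 0.783 = (0.60 + ρ_P + 1.14) / 3.140.
ρ_P = 0.783·3.140 − 0.60 − 1.14 = 0.719.

0.719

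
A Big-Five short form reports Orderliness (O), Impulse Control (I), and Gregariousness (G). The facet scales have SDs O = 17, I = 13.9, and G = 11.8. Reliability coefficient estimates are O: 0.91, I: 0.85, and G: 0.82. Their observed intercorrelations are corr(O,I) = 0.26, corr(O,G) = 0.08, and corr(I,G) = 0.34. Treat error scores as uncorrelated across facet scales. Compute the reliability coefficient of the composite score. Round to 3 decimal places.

0.910

Var(O+I+G) = 17² + 13.9² + 11.8² + 2·[17·13.9·0.26 + 17·11.8·0.08 + 13.9·11.8·0.34] = 621.45 + 266.506 = 887.956.
Because errors are independent across components, Cov(Tᵢ,Tⱼ) = Cov(Xᵢ,Xⱼ); the off-diagonal part of the true-score variance is the same as above.
True-score variance = [17²·0.91 + 13.9²·0.85 + 11.8²·0.82] + 266.506 = 541.395 + 266.506 = 807.901.
Reliability = 807.901 / 887.956 = 0.910.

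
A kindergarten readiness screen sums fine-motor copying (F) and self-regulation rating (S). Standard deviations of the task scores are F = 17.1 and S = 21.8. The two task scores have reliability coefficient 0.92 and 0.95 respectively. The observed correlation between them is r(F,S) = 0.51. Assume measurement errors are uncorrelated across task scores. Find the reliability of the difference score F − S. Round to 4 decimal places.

Var(F−S) = 17.1² + 21.8² − 2·17.1·21.8·0.51 = 767.65 − 380.236 = 387.414.
Under uncorrelated errors the observed covariances equal the true-score covariances, so only the own-variance terms attenuate.
True-score variance = [17.1²·0.92 + 21.8²·0.95] − 380.236 = 720.495 − 380.236 = 340.26.
Reliability = 340.26 / 387.414 = 0.8783.

0.8783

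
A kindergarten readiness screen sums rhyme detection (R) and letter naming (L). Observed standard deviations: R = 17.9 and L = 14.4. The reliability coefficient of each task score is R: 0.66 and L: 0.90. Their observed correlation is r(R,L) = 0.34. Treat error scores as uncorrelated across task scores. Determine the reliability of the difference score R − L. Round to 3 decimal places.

Var(R−L) = 17.9² + 14.4² − 2·17.9·14.4·0.34 = 527.77 − 175.277 = 352.493.
Under uncorrelated errors the observed covariances equal the true-score covariances, so only the own-variance terms attenuate.
True-score variance = [17.9²·0.66 + 14.4²·0.90] − 175.277 = 398.095 − 175.277 = 222.818.
Reliability = 222.818 / 352.493 = 0.632.

0.632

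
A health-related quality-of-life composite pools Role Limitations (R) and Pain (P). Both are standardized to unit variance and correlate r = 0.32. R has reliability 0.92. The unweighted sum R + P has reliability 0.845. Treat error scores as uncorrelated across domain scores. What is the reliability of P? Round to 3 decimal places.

Var(R+P) = 2 + 2·0.32 = 2.640.
True-score variance = ρ_R + ρ_P + 2·0.32, so 0.845 = (0.92 + ρ_P + 0.64) / 2.640.
ρ_P = 0.845·2.640 − 0.92 − 0.64 = 0.671.

0.671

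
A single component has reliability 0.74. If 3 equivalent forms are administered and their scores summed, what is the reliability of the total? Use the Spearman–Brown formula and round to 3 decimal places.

ρ_k = kρ / (1 + (k−1)ρ) = 3·0.74 / (1 + 2·0.74) = 2.220 / 2.480 = 0.895.

0.895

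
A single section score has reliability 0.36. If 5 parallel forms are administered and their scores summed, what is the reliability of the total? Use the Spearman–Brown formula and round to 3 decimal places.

0.738

ρ_k = kρ / (1 + (k−1)ρ) = 5·0.36 / (1 + 4·0.36) = 1.800 / 2.440 = 0.738.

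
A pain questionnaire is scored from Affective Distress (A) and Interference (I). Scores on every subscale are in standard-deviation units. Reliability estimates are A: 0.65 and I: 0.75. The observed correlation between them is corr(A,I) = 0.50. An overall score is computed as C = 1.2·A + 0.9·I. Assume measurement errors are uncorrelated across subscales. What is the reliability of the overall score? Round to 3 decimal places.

0.788

Var(C) = 1.2² + 0.9² + 2·[1.08·0.50] = 2.25 + 1.08 = 3.33.
Under uncorrelated errors the observed covariances equal the true-score covariances, so only the own-variance terms attenuate.
True-score variance = [1.2²·0.65 + 0.9²·0.75] + 1.08 = 1.5435 + 1.08 = 2.6235.
Reliability = 2.6235 / 3.33 = 0.788.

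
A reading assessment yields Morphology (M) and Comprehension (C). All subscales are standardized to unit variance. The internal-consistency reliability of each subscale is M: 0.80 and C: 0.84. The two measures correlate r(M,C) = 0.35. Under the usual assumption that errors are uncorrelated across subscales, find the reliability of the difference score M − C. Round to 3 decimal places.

0.723

Var(M−C) = 1 + 1 − 2·0.35 = 2 − 0.7 = 1.3.
Under uncorrelated errors the observed covariances equal the true-score covariances, so only the own-variance terms attenuate.
True-score variance = [0.80 + 0.84] − 0.7 = 1.64 − 0.7 = 0.94.
Reliability = 0.94 / 1.3 = 0.723.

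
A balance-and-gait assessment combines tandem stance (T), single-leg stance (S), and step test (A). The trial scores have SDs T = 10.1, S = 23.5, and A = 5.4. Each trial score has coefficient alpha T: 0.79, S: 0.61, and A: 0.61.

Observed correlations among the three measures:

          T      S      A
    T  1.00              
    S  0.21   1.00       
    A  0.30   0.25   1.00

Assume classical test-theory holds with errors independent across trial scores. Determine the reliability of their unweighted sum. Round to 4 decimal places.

0.7178

Var(T+S+A) = 10.1² + 23.5² + 5.4² + 2·[10.1·23.5·0.21 + 10.1·5.4·0.30 + 23.5·5.4·0.25] = 683.42 + 195.861 = 879.281.
Because errors are independent across components, Cov(Tᵢ,Tⱼ) = Cov(Xᵢ,Xⱼ); the off-diagonal part of the true-score variance is the same as above.
True-score variance = [10.1²·0.79 + 23.5²·0.61 + 5.4²·0.61] + 195.861 = 435.248 + 195.861 = 631.109.
Reliability = 631.109 / 879.281 = 0.7178.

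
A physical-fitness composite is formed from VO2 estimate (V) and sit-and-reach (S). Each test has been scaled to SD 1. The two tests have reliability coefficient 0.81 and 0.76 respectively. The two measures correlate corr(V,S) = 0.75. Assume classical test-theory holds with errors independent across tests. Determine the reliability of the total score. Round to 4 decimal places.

0.8771

Var(V+S) = 2 + 2·[0.75] = 2 + 1.5 = 3.5.
Under uncorrelated errors the observed covariances equal the true-score covariances, so only the own-variance terms attenuate.
True-score variance = [0.81 + 0.76] + 1.5 = 1.57 + 1.5 = 3.07.
Reliability = 3.07 / 3.5 = 0.8771.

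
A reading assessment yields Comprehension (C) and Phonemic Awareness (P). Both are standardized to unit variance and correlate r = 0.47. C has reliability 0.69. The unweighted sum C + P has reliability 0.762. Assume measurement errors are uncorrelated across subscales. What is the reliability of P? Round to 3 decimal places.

Var(C+P) = 2 + 2·0.47 = 2.940.
True-score variance = ρ_C + ρ_P + 2·0.47, so 0.762 = (0.69 + ρ_P + 0.94) / 2.940.
ρ_P = 0.762·2.940 − 0.69 − 0.94 = 0.610.

0.610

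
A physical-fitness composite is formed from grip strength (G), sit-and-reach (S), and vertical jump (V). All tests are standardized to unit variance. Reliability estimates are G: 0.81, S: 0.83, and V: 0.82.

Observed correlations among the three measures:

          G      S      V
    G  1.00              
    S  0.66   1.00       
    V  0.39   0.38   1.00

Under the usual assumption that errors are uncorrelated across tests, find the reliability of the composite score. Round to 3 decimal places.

0.908

Var(G+S+V) = 3 + 2·[0.66 + 0.39 + 0.38] = 3 + 2.86 = 5.86.
Under uncorrelated errors the observed covariances equal the true-score covariances, so only the own-variance terms attenuate.
True-score variance = [0.81 + 0.83 + 0.82] + 2.86 = 2.46 + 2.86 = 5.32.
Reliability = 5.32 / 5.86 = 0.908.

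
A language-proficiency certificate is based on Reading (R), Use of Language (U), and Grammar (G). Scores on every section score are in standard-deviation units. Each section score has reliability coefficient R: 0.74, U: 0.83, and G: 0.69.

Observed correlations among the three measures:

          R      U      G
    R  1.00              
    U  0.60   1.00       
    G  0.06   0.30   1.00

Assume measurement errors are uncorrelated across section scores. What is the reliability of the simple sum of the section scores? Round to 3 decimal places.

0.850

Var(R+U+G) = 3 + 2·[0.60 + 0.06 + 0.30] = 3 + 1.92 = 4.92.
Because errors are independent across components, Cov(Tᵢ,Tⱼ) = Cov(Xᵢ,Xⱼ); the off-diagonal part of the true-score variance is the same as above.
True-score variance = [0.74 + 0.83 + 0.69] + 1.92 = 2.26 + 1.92 = 4.18.
Reliability = 4.18 / 4.92 = 0.850.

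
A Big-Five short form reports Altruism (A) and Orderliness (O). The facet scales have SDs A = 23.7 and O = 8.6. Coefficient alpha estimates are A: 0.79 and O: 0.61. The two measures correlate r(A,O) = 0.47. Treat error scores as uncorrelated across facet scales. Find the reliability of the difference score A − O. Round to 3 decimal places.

Var(A−O) = 23.7² + 8.6² − 2·23.7·8.6·0.47 = 635.65 − 191.591 = 444.059.
With uncorrelated errors the cross-covariances are all true-score covariance, so they carry over unchanged; only the diagonal terms shrink to ρᵢσᵢ².
True-score variance = [23.7²·0.79 + 8.6²·0.61] − 191.591 = 488.851 − 191.591 = 297.26.
Reliability = 297.26 / 444.059 = 0.669.

0.669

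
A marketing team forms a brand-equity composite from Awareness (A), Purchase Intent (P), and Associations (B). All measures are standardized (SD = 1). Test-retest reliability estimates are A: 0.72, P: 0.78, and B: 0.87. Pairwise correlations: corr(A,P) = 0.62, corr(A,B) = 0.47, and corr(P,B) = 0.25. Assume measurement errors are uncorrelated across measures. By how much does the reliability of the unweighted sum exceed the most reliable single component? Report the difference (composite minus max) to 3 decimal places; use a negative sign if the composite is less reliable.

0.019

Var(sum) = 3 + 2.68 = 5.68; true-score variance = 2.37 + 2.68 = 5.05; composite reliability = 0.8891.
Max component reliability = 0.8700.
Difference = 0.8891 − 0.8700 = 0.019.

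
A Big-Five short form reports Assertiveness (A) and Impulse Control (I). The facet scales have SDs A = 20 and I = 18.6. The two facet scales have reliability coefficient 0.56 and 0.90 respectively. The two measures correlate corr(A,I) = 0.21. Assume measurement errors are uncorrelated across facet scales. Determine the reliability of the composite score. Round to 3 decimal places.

Var(A+I) = 20² + 18.6² + 2·[20·18.6·0.21] = 745.96 + 156.24 = 902.2.
Under uncorrelated errors the observed covariances equal the true-score covariances, so only the own-variance terms attenuate.
True-score variance = [20²·0.56 + 18.6²·0.90] + 156.24 = 535.364 + 156.24 = 691.604.
Reliability = 691.604 / 902.2 = 0.767.

0.767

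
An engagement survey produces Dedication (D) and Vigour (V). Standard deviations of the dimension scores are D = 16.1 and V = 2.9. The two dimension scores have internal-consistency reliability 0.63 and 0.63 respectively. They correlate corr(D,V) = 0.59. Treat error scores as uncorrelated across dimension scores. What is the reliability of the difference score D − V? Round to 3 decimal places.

0.534

Var(D−V) = 16.1² + 2.9² − 2·16.1·2.9·0.59 = 267.62 − 55.0942 = 212.526.
Because errors are independent across components, Cov(Tᵢ,Tⱼ) = Cov(Xᵢ,Xⱼ); the off-diagonal part of the true-score variance is the same as above.
True-score variance = [16.1²·0.63 + 2.9²·0.63] − 55.0942 = 168.601 − 55.0942 = 113.506.
Reliability = 113.506 / 212.526 = 0.534.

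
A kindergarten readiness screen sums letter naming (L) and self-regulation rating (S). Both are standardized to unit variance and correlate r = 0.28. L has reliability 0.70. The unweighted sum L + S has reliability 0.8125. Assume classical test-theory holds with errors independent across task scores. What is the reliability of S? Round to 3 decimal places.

0.820

Var(L+S) = 2 + 2·0.28 = 2.560.
True-score variance = ρ_L + ρ_S + 2·0.28, so 0.8125 = (0.70 + ρ_S + 0.56) / 2.560.
ρ_S = 0.8125·2.560 − 0.70 − 0.56 = 0.820.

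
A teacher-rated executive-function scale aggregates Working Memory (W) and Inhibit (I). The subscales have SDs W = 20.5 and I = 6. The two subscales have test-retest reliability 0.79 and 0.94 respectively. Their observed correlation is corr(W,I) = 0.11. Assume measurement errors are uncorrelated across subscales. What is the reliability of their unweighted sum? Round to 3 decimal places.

0.813

Var(W+I) = 20.5² + 6² + 2·[20.5·6·0.11] = 456.25 + 27.06 = 483.31.
With uncorrelated errors the cross-covariances are all true-score covariance, so they carry over unchanged; only the diagonal terms shrink to ρᵢσᵢ².
True-score variance = [20.5²·0.79 + 6²·0.94] + 27.06 = 365.837 + 27.06 = 392.897.
Reliability = 392.897 / 483.31 = 0.813.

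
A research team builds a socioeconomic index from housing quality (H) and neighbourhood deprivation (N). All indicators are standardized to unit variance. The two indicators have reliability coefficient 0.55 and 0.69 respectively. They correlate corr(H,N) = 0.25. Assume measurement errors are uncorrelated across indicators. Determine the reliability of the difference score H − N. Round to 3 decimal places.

0.493

Var(H−N) = 1 + 1 − 2·0.25 = 2 − 0.5 = 1.5.
Because errors are independent across components, Cov(Tᵢ,Tⱼ) = Cov(Xᵢ,Xⱼ); the off-diagonal part of the true-score variance is the same as above.
True-score variance = [0.55 + 0.69] − 0.5 = 1.24 − 0.5 = 0.74.
Reliability = 0.74 / 1.5 = 0.493.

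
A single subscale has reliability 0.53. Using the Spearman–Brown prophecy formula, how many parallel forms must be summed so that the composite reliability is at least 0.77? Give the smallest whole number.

k ≥ ρ*(1−ρ₁)/(ρ₁(1−ρ*)) = 0.77·0.47 / (0.53·0.23) = 2.969.
Smallest integer k = 3.

3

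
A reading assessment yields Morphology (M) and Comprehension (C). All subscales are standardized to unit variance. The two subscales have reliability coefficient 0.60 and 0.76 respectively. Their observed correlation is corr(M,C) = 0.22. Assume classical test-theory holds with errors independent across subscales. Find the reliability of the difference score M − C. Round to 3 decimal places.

Var(M−C) = 1 + 1 − 2·0.22 = 2 − 0.44 = 1.56.
With uncorrelated errors the cross-covariances are all true-score covariance, so they carry over unchanged; only the diagonal terms shrink to ρᵢσᵢ².
True-score variance = [0.60 + 0.76] − 0.44 = 1.36 − 0.44 = 0.92.
Reliability = 0.92 / 1.56 = 0.590.

0.590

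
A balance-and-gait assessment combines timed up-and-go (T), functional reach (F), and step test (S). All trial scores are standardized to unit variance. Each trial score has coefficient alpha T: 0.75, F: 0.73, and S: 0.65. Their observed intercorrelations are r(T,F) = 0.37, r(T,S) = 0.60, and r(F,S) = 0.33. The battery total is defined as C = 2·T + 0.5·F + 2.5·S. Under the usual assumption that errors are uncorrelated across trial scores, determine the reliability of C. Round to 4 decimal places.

0.8198

Var(C) = 2² + 0.5² + 2.5² + 2·[0.37 + 5·0.60 + 1.25·0.33] = 10.5 + 7.565 = 18.065.
Because errors are independent across components, Cov(Tᵢ,Tⱼ) = Cov(Xᵢ,Xⱼ); the off-diagonal part of the true-score variance is the same as above.
True-score variance = [2²·0.75 + 0.5²·0.73 + 2.5²·0.65] + 7.565 = 7.245 + 7.565 = 14.81.
Reliability = 14.81 / 18.065 = 0.8198.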